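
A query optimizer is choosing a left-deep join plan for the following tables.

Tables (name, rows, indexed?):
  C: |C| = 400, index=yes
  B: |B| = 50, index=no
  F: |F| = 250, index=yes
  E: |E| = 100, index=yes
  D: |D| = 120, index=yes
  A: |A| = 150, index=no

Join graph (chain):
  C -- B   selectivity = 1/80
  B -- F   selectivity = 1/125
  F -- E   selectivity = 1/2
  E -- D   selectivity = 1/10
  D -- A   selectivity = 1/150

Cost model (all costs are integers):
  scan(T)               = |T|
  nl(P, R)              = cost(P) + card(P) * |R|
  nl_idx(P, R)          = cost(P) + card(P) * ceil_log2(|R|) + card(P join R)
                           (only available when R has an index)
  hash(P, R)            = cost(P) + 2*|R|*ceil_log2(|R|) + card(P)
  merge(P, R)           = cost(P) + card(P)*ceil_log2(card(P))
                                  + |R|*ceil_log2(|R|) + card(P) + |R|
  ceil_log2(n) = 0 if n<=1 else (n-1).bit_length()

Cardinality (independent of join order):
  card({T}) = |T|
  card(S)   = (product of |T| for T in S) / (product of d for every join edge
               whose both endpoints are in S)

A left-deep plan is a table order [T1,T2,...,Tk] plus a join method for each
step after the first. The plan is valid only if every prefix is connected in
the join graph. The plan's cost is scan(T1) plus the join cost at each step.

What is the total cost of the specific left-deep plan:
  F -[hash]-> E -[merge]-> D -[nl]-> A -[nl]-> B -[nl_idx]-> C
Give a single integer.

31030360

step 1: scan F: cost=250, card=250
step 2: join E via hash
    card(P join E) = 250*100/(2) = 12500
    cost = 250 + 2*100*7 + 250 = 1900
step 3: join D via merge
    card(P join D) = 12500*120/(10) = 150000
    cost = 1900 + 12500*14 + 120*7 + 12500 + 120 = 190360
step 4: join A via nl
    card(P join A) = 150000*150/(150) = 150000
    cost = 190360 + 150000*150 = 22690360
step 5: join B via nl
    card(P join B) = 150000*50/(125) = 60000
    cost = 22690360 + 150000*50 = 30190360
step 6: join C via nl_idx
    card(P join C) = 60000*400/(80) = 300000
    cost = 30190360 + 60000*9 + 300000 = 31030360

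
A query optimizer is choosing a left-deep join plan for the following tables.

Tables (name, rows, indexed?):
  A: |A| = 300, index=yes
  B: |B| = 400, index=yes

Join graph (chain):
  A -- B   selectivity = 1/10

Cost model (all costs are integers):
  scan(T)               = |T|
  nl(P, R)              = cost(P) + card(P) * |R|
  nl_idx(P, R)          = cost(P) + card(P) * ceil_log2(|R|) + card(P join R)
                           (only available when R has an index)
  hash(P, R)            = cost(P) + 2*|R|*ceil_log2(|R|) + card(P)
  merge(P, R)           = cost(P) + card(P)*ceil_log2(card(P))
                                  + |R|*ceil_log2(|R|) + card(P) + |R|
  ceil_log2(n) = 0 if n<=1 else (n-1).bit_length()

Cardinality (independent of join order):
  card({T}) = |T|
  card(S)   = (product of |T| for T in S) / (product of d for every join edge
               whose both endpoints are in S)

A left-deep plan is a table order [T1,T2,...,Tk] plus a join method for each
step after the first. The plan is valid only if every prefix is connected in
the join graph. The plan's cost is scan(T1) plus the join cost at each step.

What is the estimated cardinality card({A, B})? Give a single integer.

Tables in S: A(300), B(400)
Edges inside S: A-B(d=10)
numerator = 300 * 400 = 120000
denominator = 10 = 10
card(S) = 120000 / 10 = 12000

12000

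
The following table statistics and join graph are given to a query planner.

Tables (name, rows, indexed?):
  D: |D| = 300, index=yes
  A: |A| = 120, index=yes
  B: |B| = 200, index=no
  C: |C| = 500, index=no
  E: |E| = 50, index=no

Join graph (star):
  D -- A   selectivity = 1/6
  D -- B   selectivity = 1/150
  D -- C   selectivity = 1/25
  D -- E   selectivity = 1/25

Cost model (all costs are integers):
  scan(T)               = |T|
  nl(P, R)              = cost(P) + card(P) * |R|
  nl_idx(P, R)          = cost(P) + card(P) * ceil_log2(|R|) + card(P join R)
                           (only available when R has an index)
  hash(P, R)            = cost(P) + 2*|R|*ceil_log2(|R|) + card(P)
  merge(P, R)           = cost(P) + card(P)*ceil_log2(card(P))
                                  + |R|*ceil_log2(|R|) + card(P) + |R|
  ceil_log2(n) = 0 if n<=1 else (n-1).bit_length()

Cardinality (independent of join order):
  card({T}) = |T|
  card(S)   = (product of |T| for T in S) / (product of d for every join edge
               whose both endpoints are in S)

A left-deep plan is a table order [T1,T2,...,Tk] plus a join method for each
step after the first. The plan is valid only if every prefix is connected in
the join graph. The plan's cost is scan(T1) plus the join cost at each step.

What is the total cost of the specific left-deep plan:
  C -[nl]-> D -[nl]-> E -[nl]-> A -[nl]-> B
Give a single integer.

step 1: scan C: cost=500, card=500
step 2: join D via nl
    card(P join D) = 500*300/(25) = 6000
    cost = 500 + 500*300 = 150500
step 3: join E via nl
    card(P join E) = 6000*50/(25) = 12000
    cost = 150500 + 6000*50 = 450500
step 4: join A via nl
    card(P join A) = 12000*120/(6) = 240000
    cost = 450500 + 12000*120 = 1890500
step 5: join B via nl
    card(P join B) = 240000*200/(150) = 320000
    cost = 1890500 + 240000*200 = 49890500

49890500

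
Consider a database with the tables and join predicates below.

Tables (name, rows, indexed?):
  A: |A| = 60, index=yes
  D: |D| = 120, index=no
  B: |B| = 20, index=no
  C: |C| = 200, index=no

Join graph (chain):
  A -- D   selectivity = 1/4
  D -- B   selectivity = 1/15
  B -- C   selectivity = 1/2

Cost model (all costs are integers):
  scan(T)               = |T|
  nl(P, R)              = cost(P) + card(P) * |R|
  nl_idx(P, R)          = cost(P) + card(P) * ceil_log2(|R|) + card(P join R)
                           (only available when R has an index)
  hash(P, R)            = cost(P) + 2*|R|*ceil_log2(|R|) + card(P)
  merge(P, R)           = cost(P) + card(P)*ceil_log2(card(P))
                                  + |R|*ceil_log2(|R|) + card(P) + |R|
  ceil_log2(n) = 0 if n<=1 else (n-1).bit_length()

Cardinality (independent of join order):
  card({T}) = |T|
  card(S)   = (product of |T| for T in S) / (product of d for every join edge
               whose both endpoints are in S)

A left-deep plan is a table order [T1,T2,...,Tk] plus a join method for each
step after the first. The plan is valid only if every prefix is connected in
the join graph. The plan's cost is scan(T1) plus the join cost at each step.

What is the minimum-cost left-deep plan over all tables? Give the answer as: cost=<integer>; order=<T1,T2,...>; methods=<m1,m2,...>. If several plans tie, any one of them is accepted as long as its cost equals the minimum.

Selinger DP (subsets sized 1..n):
  {A}: scan cost=60, card=60
  {D}: scan cost=120, card=120
  {B}: scan cost=20, card=20
  {C}: scan cost=200, card=200
  {AD}: card=1800; try (A,hash)→960, (D,merge)→1440, (A,merge)→1500, (D,hash)→1800, (A,nl_idx)→2640, (D,nl)→7260 …(+1); best=960 via (A,hash)
  {BD}: card=160; try (B,hash)→440, (D,merge)→1100, (B,merge)→1200, (D,hash)→1720, (D,nl)→2420, (B,nl)→2520; best=440 via (B,hash)
  {BC}: card=2000; try (B,hash)→600, (C,merge)→1940, (B,merge)→2120, (C,hash)→3240, (C,nl)→4020, (B,nl)→4200; best=600 via (B,hash)
  {ABD}: card=2400; try (A,hash)→1320, (A,merge)→2300, (B,hash)→2960, (A,nl_idx)→3800, (A,nl)→10040, (B,merge)→22680 …(+1); best=1320 via (A,hash)
  {BCD}: card=16000; try (C,merge)→3680, (C,hash)→3800, (D,hash)→4280, (D,merge)→25560, (C,nl)→32440, (D,nl)→240600; best=3680 via (C,merge)
  {ABCD}: card=240000; try (C,hash)→6920, (A,hash)→20400, (C,merge)→34320, (A,merge)→244100, (A,nl_idx)→339680, (C,nl)→481320 …(+1); best=6920 via (C,hash)

cost=6920; order=D,B,A,C; methods=hash,hash,hash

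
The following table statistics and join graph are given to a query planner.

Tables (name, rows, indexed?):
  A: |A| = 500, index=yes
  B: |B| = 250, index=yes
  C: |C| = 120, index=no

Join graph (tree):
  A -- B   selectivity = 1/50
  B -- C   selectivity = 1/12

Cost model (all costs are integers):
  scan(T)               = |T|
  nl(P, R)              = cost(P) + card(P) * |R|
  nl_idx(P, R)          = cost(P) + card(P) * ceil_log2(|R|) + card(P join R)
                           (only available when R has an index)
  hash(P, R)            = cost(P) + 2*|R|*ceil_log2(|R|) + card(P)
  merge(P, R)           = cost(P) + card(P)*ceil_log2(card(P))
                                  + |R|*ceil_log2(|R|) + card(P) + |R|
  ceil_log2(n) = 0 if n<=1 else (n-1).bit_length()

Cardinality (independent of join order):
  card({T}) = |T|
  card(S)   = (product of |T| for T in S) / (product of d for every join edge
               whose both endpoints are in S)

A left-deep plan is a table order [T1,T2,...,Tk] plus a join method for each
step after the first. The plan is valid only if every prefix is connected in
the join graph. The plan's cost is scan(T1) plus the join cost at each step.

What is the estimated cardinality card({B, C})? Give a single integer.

2500

Tables in S: B(250), C(120)
Edges inside S: B-C(d=12)
numerator = 250 * 120 = 30000
denominator = 12 = 12
card(S) = 30000 / 12 = 2500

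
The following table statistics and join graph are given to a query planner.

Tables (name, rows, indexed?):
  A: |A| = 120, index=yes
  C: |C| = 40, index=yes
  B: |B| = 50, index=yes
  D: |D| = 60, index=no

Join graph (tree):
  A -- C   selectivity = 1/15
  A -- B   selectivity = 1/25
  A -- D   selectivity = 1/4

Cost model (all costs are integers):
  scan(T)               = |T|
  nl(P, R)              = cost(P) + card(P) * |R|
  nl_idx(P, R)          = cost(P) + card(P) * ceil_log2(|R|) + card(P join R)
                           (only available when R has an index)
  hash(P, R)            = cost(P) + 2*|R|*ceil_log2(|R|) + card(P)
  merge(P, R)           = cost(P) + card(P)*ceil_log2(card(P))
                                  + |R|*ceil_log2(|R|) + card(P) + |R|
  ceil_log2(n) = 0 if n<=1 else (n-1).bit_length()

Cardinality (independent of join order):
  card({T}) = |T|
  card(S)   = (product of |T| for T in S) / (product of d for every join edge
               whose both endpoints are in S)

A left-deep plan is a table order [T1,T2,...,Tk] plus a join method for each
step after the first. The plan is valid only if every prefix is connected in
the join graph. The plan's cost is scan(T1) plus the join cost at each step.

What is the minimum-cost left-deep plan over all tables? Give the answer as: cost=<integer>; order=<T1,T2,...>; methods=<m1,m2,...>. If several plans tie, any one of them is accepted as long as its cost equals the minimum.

Selinger DP (subsets sized 1..n):
  {A}: scan cost=120, card=120
  {C}: scan cost=40, card=40
  {B}: scan cost=50, card=50
  {D}: scan cost=60, card=60
  {AC}: card=320; try (A,nl_idx)→640, (C,hash)→720, (C,nl_idx)→1160, (A,merge)→1280, (C,merge)→1360, (A,hash)→1760 …(+2); best=640 via (A,nl_idx)
  {AB}: card=240; try (A,nl_idx)→640, (B,hash)→840, (B,nl_idx)→1080, (A,merge)→1360, (B,merge)→1430, (A,hash)→1780 …(+2); best=640 via (A,nl_idx)
  {AD}: card=1800; try (D,hash)→960, (A,merge)→1440, (D,merge)→1500, (A,hash)→1800, (A,nl_idx)→2280, (A,nl)→7260 …(+1); best=960 via (D,hash)
  {ABC}: card=640; try (C,hash)→1360, (B,hash)→1560, (C,nl_idx)→2720, (C,merge)→3080, (B,nl_idx)→3200, (B,merge)→4190 …(+2); best=1360 via (C,hash)
  {ACD}: card=4800; try (D,hash)→1680, (C,hash)→3240, (D,merge)→4260, (C,nl_idx)→16560, (D,nl)→19840, (C,merge)→22840 …(+1); best=1680 via (D,hash)
  {ABD}: card=3600; try (D,hash)→1600, (D,merge)→3220, (B,hash)→3360, (D,nl)→15040, (B,nl_idx)→15360, (B,merge)→22910 …(+1); best=1600 via (D,hash)
  {ABCD}: card=9600; try (D,hash)→2720, (C,hash)→5680, (B,hash)→7080, (D,merge)→8820, (C,nl_idx)→32800, (D,nl)→39760 …(+5); best=2720 via (D,hash)

cost=2720; order=B,A,C,D; methods=nl_idx,hash,hash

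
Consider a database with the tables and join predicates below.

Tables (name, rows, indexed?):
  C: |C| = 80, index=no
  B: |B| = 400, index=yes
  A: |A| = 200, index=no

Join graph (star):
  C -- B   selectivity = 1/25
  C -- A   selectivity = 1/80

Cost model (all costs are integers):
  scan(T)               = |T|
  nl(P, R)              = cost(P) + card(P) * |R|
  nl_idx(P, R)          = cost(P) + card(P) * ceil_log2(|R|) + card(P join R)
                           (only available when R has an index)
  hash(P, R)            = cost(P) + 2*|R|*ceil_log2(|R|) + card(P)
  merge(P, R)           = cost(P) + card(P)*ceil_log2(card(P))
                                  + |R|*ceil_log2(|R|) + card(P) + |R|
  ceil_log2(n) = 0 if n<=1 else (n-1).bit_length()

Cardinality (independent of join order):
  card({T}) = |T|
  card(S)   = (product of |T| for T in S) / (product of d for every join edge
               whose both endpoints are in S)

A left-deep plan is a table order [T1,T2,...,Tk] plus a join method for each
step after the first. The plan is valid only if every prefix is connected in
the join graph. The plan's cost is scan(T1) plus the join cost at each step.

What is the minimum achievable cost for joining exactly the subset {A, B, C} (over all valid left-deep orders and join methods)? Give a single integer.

Selinger DP over subsets of {A,B,C}:
  {C}: scan cost=80, card=80
  {B}: scan cost=400, card=400
  {A}: scan cost=200, card=200
  {BC}: card=1280; try (C,hash)→1920, (B,nl_idx)→2080, (B,merge)→4720, (C,merge)→5040, (B,hash)→7360, (B,nl)→32080 …(+1); best=1920 via (C,hash)
  {AC}: card=200; try (C,hash)→1520, (A,merge)→2520, (C,merge)→2640, (A,hash)→3360, (A,nl)→16080, (C,nl)→16200; best=1520 via (C,hash)
  {ABC}: card=3200; try (A,hash)→6400, (B,nl_idx)→6520, (B,merge)→7320, (B,hash)→8920, (A,merge)→19080, (B,nl)→81520 …(+1); best=6400 via (A,hash)

6400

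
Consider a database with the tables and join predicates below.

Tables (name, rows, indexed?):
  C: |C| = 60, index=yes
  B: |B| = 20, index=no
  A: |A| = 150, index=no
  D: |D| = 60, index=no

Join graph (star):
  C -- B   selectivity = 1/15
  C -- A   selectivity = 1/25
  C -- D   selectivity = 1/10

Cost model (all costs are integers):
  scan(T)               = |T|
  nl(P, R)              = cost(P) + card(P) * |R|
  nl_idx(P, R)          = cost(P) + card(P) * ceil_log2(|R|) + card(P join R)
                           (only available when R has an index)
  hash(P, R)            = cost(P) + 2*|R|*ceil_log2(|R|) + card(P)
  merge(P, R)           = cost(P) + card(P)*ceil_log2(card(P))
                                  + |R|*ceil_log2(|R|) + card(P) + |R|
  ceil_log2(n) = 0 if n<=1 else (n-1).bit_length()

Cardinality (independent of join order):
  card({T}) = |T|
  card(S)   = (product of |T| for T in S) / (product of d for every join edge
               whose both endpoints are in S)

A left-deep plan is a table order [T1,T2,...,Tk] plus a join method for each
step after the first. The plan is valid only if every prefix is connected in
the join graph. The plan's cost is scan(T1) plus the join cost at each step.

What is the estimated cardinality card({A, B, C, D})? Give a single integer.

2880

Tables in S: A(150), B(20), C(60), D(60)
Edges inside S: C-B(d=15), C-A(d=25), C-D(d=10)
numerator = 150 * 20 * 60 * 60 = 10800000
denominator = 15 * 25 * 10 = 3750
card(S) = 10800000 / 3750 = 2880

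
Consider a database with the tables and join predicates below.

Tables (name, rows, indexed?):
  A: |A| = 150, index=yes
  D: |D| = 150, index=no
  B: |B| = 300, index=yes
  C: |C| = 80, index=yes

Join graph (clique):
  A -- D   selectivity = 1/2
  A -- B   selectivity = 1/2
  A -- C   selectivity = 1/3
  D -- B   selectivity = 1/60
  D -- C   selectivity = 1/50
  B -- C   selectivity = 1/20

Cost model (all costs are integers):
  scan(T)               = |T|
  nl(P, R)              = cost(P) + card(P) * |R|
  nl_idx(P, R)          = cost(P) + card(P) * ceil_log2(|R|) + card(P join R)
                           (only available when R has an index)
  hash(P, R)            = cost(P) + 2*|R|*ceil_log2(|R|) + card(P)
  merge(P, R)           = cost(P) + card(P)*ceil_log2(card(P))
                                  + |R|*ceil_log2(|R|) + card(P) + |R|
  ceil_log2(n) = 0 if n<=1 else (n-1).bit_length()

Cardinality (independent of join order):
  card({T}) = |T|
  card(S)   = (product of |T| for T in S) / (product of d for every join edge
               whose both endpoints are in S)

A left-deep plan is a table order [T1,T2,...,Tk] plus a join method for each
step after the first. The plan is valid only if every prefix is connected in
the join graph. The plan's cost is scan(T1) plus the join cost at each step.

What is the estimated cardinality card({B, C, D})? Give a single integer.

Tables in S: B(300), C(80), D(150)
Edges inside S: D-B(d=60), D-C(d=50), B-C(d=20)
numerator = 300 * 80 * 150 = 3600000
denominator = 60 * 50 * 20 = 60000
card(S) = 3600000 / 60000 = 60

60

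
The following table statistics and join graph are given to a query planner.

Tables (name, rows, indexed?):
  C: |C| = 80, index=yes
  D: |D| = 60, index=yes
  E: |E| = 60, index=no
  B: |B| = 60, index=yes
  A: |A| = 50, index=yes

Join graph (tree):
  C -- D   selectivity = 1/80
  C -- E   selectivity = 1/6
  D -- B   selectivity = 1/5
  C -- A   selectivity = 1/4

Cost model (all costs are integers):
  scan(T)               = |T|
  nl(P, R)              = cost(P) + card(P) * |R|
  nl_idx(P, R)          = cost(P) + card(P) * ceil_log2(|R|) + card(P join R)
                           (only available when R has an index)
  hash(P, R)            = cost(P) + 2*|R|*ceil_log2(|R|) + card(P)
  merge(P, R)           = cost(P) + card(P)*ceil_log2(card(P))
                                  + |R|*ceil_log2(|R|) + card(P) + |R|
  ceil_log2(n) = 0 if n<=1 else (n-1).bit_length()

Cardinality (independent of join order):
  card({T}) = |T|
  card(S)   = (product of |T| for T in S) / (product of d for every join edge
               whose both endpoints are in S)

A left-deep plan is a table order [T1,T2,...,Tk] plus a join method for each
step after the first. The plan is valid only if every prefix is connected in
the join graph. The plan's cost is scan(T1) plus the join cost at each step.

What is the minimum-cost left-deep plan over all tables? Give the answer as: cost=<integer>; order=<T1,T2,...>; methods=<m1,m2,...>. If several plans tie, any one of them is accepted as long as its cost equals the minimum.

Selinger DP (subsets sized 1..n):
  {C}: scan cost=80, card=80
  {D}: scan cost=60, card=60
  {E}: scan cost=60, card=60
  {B}: scan cost=60, card=60
  {A}: scan cost=50, card=50
  {CD}: card=60; try (C,nl_idx)→540, (D,nl_idx)→620, (D,hash)→880, (C,merge)→1120, (D,merge)→1140, (C,hash)→1240 …(+2); best=540 via (C,nl_idx)
  {CE}: card=800; try (E,hash)→880, (C,merge)→1120, (E,merge)→1140, (C,hash)→1240, (C,nl_idx)→1280, (C,nl)→4860 …(+1); best=880 via (E,hash)
  {AC}: card=1000; try (A,hash)→760, (C,merge)→1040, (A,merge)→1070, (C,hash)→1220, (C,nl_idx)→1400, (A,nl_idx)→1560 …(+2); best=760 via (A,hash)
  {BD}: card=720; try (D,hash)→840, (B,hash)→840, (D,merge)→900, (B,merge)→900, (D,nl_idx)→1140, (B,nl_idx)→1140 …(+2); best=840 via (D,hash)
  {CDE}: card=600; try (E,hash)→1320, (E,merge)→1380, (D,hash)→2400, (E,nl)→4140, (D,nl_idx)→6280, (D,merge)→10100 …(+1); best=1320 via (E,hash)
  {BCD}: card=720; try (B,hash)→1320, (B,merge)→1380, (B,nl_idx)→1620, (C,hash)→2680, (B,nl)→4140, (C,nl_idx)→6600 …(+2); best=1320 via (B,hash)
  {ACD}: card=750; try (A,hash)→1200, (A,merge)→1310, (A,nl_idx)→1650, (D,hash)→2480, (A,nl)→3540, (D,nl_idx)→7510 …(+2); best=1200 via (A,hash)
  {ACE}: card=10000; try (A,hash)→2280, (E,hash)→2480, (A,merge)→10030, (E,merge)→12180, (A,nl_idx)→15680, (A,nl)→40880 …(+1); best=2280 via (A,hash)
  {BCDE}: card=7200; try (B,hash)→2640, (E,hash)→2760, (B,merge)→8340, (E,merge)→9660, (B,nl_idx)→12120, (B,nl)→37320 …(+1); best=2640 via (B,hash)
  {ACDE}: card=7500; try (A,hash)→2520, (E,hash)→2670, (A,merge)→8270, (E,merge)→9870, (A,nl_idx)→12420, (D,hash)→13000 …(+5); best=2520 via (A,hash)
  {ABCD}: card=9000; try (A,hash)→2640, (B,hash)→2670, (A,merge)→9590, (B,merge)→9870, (A,nl_idx)→14640, (B,nl_idx)→14700 …(+2); best=2640 via (A,hash)
  {ABCDE}: card=90000; try (A,hash)→10440, (B,hash)→10740, (E,hash)→12360, (A,merge)→103790, (B,merge)→107940, (A,nl_idx)→135840 …(+5); best=10440 via (A,hash)

cost=10440; order=D,C,E,B,A; methods=nl_idx,hash,hash,hash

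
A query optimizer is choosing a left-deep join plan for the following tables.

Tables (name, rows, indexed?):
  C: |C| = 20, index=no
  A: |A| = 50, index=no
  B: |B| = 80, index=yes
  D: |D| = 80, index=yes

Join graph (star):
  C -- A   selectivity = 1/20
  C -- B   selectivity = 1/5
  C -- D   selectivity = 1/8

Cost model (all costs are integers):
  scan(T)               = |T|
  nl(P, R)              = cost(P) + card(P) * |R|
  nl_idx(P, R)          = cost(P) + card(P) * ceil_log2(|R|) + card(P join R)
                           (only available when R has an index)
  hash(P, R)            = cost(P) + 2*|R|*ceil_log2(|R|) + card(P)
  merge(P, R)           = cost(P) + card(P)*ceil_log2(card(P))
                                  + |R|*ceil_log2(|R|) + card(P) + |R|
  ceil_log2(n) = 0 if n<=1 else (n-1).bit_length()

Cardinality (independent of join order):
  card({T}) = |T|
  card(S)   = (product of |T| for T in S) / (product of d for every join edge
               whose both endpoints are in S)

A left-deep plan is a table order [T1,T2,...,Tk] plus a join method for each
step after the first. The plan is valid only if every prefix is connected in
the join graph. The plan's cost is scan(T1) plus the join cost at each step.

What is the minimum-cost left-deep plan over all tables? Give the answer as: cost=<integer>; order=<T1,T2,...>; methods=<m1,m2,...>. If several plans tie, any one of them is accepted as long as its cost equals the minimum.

Selinger DP (subsets sized 1..n):
  {C}: scan cost=20, card=20
  {A}: scan cost=50, card=50
  {B}: scan cost=80, card=80
  {D}: scan cost=80, card=80
  {AC}: card=50; try (C,hash)→300, (A,merge)→490, (C,merge)→520, (A,hash)→640, (A,nl)→1020, (C,nl)→1050; best=300 via (C,hash)
  {BC}: card=320; try (C,hash)→360, (B,nl_idx)→480, (B,merge)→780, (C,merge)→840, (B,hash)→1160, (B,nl)→1620 …(+1); best=360 via (C,hash)
  {CD}: card=200; try (D,nl_idx)→360, (C,hash)→360, (D,merge)→780, (C,merge)→840, (D,hash)→1160, (D,nl)→1620 …(+1); best=360 via (D,nl_idx)
  {ABC}: card=800; try (A,hash)→1280, (B,merge)→1290, (B,nl_idx)→1450, (B,hash)→1470, (A,merge)→3910, (B,nl)→4300 …(+1); best=1280 via (A,hash)
  {ACD}: card=500; try (D,nl_idx)→1150, (A,hash)→1160, (D,merge)→1290, (D,hash)→1470, (A,merge)→2510, (D,nl)→4300 …(+1); best=1150 via (D,nl_idx)
  {BCD}: card=3200; try (B,hash)→1680, (D,hash)→1800, (B,merge)→2800, (D,merge)→4200, (B,nl_idx)→4960, (D,nl_idx)→5800 …(+2); best=1680 via (B,hash)
  {ABCD}: card=8000; try (B,hash)→2770, (D,hash)→3200, (A,hash)→5480, (B,merge)→6790, (D,merge)→10720, (B,nl_idx)→12650 …(+5); best=2770 via (B,hash)

cost=2770; order=A,C,D,B; methods=hash,nl_idx,hash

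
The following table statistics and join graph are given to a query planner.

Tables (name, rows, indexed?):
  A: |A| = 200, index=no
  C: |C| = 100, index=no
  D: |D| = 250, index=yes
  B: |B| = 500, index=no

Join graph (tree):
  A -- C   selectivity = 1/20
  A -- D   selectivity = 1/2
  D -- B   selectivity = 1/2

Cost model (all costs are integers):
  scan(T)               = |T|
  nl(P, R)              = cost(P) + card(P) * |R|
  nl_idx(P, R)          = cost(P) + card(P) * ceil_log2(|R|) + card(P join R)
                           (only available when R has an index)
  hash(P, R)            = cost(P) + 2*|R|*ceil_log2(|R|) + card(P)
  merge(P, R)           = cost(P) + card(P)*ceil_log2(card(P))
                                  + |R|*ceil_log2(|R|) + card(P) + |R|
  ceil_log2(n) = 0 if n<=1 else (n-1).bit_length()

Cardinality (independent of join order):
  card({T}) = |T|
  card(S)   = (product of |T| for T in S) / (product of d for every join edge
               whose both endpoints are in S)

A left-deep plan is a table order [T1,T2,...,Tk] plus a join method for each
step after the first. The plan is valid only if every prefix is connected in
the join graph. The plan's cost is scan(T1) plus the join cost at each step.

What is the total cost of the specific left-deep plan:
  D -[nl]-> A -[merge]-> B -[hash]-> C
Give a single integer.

6706650

step 1: scan D: cost=250, card=250
step 2: join A via nl
    card(P join A) = 250*200/(2) = 25000
    cost = 250 + 250*200 = 50250
step 3: join B via merge
    card(P join B) = 25000*500/(2) = 6250000
    cost = 50250 + 25000*15 + 500*9 + 25000 + 500 = 455250
step 4: join C via hash
    card(P join C) = 6250000*100/(20) = 31250000
    cost = 455250 + 2*100*7 + 6250000 = 6706650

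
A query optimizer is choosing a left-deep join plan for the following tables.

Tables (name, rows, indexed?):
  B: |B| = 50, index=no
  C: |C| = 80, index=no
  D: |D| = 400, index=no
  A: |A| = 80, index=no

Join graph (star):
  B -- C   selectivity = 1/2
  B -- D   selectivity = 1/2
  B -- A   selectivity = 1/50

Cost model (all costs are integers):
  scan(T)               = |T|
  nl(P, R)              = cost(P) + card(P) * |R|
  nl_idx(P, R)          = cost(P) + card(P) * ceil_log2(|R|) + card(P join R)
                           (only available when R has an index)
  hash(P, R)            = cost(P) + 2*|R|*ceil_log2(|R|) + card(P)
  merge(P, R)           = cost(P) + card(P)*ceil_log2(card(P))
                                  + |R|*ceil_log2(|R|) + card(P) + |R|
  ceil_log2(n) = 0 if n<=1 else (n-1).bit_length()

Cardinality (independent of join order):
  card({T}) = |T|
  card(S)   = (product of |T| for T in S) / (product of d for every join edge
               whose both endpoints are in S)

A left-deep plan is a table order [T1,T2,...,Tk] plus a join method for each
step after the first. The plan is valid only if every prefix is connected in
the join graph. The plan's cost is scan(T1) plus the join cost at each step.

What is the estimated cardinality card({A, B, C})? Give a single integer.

Tables in S: A(80), B(50), C(80)
Edges inside S: B-C(d=2), B-A(d=50)
numerator = 80 * 50 * 80 = 320000
denominator = 2 * 50 = 100
card(S) = 320000 / 100 = 3200

3200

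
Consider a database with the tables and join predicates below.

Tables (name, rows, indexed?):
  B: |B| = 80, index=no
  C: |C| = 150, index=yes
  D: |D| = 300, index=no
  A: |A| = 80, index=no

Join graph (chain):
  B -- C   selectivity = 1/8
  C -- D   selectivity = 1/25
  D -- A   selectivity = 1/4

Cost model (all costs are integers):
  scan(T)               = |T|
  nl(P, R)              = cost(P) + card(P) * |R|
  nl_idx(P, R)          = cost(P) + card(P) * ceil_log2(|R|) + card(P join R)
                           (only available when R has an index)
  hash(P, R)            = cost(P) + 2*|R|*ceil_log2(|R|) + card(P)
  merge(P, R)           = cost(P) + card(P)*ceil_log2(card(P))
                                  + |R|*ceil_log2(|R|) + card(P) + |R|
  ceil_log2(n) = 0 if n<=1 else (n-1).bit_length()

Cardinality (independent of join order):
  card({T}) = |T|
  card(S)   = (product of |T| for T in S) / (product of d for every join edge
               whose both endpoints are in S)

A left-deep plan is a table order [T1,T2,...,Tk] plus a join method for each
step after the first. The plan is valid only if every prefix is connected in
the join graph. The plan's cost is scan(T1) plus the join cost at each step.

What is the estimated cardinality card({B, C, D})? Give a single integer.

Tables in S: B(80), C(150), D(300)
Edges inside S: B-C(d=8), C-D(d=25)
numerator = 80 * 150 * 300 = 3600000
denominator = 8 * 25 = 200
card(S) = 3600000 / 200 = 18000

18000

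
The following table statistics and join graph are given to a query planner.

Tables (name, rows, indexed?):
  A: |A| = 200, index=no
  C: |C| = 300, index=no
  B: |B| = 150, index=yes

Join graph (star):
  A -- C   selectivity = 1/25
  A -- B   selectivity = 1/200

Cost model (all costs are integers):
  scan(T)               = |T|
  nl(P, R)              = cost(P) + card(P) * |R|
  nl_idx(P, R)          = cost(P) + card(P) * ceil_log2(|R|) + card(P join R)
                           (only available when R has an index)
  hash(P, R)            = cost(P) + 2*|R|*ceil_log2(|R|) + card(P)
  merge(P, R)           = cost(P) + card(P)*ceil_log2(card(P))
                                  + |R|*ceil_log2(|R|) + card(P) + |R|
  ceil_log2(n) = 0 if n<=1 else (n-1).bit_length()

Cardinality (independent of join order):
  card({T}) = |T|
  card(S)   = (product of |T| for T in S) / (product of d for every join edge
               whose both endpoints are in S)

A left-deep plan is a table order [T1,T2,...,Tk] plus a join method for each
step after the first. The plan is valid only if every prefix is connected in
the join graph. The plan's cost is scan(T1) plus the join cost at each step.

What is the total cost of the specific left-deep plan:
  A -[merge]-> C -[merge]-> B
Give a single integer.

step 1: scan A: cost=200, card=200
step 2: join C via merge
    card(P join C) = 200*300/(25) = 2400
    cost = 200 + 200*8 + 300*9 + 200 + 300 = 5000
step 3: join B via merge
    card(P join B) = 2400*150/(200) = 1800
    cost = 5000 + 2400*12 + 150*8 + 2400 + 150 = 37550

37550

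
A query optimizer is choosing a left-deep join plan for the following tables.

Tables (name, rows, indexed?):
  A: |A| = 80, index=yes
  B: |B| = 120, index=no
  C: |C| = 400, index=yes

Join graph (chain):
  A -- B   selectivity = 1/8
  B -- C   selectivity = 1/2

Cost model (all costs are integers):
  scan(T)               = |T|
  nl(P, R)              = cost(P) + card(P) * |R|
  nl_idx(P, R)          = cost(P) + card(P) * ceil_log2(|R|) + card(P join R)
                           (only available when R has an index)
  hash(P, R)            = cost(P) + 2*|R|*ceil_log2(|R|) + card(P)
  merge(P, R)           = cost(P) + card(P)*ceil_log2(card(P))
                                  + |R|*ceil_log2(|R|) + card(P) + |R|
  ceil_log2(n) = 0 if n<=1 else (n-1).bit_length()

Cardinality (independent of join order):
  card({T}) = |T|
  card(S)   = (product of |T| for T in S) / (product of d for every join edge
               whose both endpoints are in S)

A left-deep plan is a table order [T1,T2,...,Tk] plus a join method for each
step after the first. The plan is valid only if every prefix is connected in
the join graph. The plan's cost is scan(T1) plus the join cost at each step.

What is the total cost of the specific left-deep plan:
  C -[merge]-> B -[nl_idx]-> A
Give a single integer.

step 1: scan C: cost=400, card=400
step 2: join B via merge
    card(P join B) = 400*120/(2) = 24000
    cost = 400 + 400*9 + 120*7 + 400 + 120 = 5360
step 3: join A via nl_idx
    card(P join A) = 24000*80/(8) = 240000
    cost = 5360 + 24000*7 + 240000 = 413360

413360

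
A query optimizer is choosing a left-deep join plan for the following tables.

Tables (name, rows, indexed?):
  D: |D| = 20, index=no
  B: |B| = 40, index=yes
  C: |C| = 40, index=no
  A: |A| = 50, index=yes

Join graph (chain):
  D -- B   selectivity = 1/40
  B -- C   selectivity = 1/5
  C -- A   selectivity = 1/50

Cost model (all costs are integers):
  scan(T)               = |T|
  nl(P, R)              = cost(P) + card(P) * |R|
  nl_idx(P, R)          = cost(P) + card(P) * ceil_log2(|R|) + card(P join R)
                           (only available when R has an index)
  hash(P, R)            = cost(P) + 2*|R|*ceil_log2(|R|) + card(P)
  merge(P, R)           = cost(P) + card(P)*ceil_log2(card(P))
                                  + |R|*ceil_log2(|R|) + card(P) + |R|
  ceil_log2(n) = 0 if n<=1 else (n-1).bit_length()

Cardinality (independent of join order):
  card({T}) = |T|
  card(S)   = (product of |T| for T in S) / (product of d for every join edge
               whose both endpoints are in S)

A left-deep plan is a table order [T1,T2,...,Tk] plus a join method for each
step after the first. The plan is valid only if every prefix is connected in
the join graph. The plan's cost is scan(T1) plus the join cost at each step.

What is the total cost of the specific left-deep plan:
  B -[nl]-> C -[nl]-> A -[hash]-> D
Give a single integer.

step 1: scan B: cost=40, card=40
step 2: join C via nl
    card(P join C) = 40*40/(5) = 320
    cost = 40 + 40*40 = 1640
step 3: join A via nl
    card(P join A) = 320*50/(50) = 320
    cost = 1640 + 320*50 = 17640
step 4: join D via hash
    card(P join D) = 320*20/(40) = 160
    cost = 17640 + 2*20*5 + 320 = 18160

18160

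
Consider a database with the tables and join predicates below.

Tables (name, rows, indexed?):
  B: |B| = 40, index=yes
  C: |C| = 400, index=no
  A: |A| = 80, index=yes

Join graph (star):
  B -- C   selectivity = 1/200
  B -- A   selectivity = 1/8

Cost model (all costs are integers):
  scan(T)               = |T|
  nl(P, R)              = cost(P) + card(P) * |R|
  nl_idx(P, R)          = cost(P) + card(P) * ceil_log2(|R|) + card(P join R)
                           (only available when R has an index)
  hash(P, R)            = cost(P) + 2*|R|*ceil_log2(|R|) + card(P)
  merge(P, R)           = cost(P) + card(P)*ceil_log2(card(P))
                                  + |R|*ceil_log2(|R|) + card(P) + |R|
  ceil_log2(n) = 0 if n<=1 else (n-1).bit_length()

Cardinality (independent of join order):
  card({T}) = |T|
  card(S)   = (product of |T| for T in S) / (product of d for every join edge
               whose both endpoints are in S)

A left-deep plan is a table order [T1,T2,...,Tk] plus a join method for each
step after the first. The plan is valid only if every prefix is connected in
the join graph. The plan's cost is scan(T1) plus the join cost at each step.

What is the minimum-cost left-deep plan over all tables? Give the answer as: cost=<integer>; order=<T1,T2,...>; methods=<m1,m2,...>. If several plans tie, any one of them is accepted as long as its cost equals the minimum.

Selinger DP (subsets sized 1..n):
  {B}: scan cost=40, card=40
  {C}: scan cost=400, card=400
  {A}: scan cost=80, card=80
  {BC}: card=80; try (B,hash)→1280, (B,nl_idx)→2880, (C,merge)→4320, (B,merge)→4680, (C,hash)→7280, (C,nl)→16040 …(+1); best=1280 via (B,hash)
  {AB}: card=400; try (B,hash)→640, (A,nl_idx)→720, (B,nl_idx)→960, (A,merge)→960, (B,merge)→1000, (A,hash)→1200 …(+2); best=640 via (B,hash)
  {ABC}: card=800; try (A,hash)→2480, (A,merge)→2560, (A,nl_idx)→2640, (A,nl)→7680, (C,hash)→8240, (C,merge)→8640 …(+1); best=2480 via (A,hash)

cost=2480; order=C,B,A; methods=hash,hash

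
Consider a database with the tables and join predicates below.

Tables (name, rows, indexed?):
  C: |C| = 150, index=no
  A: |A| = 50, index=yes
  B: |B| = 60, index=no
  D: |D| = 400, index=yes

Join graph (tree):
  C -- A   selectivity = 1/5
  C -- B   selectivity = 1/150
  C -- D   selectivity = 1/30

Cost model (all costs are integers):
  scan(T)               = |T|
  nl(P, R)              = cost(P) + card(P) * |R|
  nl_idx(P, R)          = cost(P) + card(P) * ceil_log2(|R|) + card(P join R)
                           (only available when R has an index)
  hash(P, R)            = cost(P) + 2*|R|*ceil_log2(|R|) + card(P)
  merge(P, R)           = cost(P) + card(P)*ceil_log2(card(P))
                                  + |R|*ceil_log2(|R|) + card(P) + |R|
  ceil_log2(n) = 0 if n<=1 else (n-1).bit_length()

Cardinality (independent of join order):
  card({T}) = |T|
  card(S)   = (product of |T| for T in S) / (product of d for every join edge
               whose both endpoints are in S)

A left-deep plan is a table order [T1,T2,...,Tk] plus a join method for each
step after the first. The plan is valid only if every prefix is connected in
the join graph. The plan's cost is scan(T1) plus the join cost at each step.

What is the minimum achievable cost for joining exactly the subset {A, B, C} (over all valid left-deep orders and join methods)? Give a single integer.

1680

Selinger DP over subsets of {A,B,C}:
  {C}: scan cost=150, card=150
  {A}: scan cost=50, card=50
  {B}: scan cost=60, card=60
  {AC}: card=1500; try (A,hash)→900, (C,merge)→1750, (A,merge)→1850, (C,hash)→2500, (A,nl_idx)→2550, (C,nl)→7550 …(+1); best=900 via (A,hash)
  {BC}: card=60; try (B,hash)→1020, (C,merge)→1830, (B,merge)→1920, (C,hash)→2520, (C,nl)→9060, (B,nl)→9150; best=1020 via (B,hash)
  {ABC}: card=600; try (A,hash)→1680, (A,merge)→1790, (A,nl_idx)→1980, (B,hash)→3120, (A,nl)→4020, (B,merge)→19320 …(+1); best=1680 via (A,hash)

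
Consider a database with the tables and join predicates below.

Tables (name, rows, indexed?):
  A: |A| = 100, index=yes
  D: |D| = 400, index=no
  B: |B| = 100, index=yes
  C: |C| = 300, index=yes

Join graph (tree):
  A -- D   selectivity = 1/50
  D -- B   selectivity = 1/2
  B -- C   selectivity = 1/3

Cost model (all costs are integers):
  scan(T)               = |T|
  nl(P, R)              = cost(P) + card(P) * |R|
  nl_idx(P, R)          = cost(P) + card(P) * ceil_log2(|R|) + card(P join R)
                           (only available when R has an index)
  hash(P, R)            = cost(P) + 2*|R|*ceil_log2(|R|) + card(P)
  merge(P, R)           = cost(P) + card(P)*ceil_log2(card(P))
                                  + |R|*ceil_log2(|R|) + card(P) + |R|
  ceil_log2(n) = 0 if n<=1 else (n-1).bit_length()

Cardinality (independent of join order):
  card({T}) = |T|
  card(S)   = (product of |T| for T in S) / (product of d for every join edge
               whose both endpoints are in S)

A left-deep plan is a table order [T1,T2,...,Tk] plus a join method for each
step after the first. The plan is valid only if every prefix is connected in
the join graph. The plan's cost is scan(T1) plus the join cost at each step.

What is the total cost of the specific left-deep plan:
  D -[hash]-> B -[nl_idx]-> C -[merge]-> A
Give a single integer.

46183000

step 1: scan D: cost=400, card=400
step 2: join B via hash
    card(P join B) = 400*100/(2) = 20000
    cost = 400 + 2*100*7 + 400 = 2200
step 3: join C via nl_idx
    card(P join C) = 20000*300/(3) = 2000000
    cost = 2200 + 20000*9 + 2000000 = 2182200
step 4: join A via merge
    card(P join A) = 2000000*100/(50) = 4000000
    cost = 2182200 + 2000000*21 + 100*7 + 2000000 + 100 = 46183000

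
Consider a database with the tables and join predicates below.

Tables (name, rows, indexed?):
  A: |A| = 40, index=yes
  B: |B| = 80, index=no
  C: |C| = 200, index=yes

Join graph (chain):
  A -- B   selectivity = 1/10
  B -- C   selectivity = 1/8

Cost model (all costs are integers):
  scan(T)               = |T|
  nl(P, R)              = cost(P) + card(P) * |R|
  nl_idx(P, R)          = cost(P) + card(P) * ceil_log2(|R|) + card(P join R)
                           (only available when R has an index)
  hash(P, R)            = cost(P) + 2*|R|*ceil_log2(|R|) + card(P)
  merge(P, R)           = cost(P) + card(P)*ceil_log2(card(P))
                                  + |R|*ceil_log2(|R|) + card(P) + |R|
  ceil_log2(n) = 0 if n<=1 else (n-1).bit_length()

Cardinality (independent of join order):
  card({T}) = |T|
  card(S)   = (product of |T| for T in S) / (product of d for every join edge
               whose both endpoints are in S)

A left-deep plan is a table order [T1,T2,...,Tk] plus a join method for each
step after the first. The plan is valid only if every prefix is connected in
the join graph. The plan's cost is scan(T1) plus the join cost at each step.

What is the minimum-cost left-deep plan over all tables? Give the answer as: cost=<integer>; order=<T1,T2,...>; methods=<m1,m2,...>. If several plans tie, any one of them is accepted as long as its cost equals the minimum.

Selinger DP (subsets sized 1..n):
  {A}: scan cost=40, card=40
  {B}: scan cost=80, card=80
  {C}: scan cost=200, card=200
  {AB}: card=320; try (A,hash)→640, (A,nl_idx)→880, (B,merge)→960, (A,merge)→1000, (B,hash)→1200, (B,nl)→3240 …(+1); best=640 via (A,hash)
  {BC}: card=2000; try (B,hash)→1520, (C,merge)→2520, (B,merge)→2640, (C,nl_idx)→2720, (C,hash)→3360, (C,nl)→16080 …(+1); best=1520 via (B,hash)
  {ABC}: card=8000; try (A,hash)→4000, (C,hash)→4160, (C,merge)→5640, (C,nl_idx)→11200, (A,nl_idx)→21520, (A,merge)→25800 …(+2); best=4000 via (A,hash)

cost=4000; order=C,B,A; methods=hash,hash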